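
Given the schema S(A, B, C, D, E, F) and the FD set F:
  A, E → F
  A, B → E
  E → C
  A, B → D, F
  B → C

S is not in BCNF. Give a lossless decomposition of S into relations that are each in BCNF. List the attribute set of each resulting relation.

{A, B, D, E}; {A, E, F}; {C, E}

Candidate key of the original relation: {A, B}.
In {A, B, C, D, E, F}, {A, E} is not a superkey ({A, E}⁺ restricted to this set is {A, C, E, F}), so split on A, E → C, F into {A, C, E, F} and {A, B, D, E}.
In {A, C, E, F}, {E} is not a superkey ({E}⁺ restricted to this set is {C, E}), so split on E → C into {C, E} and {A, E, F}.
{C, E} has no BCNF violation.
{A, E, F} has no BCNF violation.
{A, B, D, E} has no BCNF violation.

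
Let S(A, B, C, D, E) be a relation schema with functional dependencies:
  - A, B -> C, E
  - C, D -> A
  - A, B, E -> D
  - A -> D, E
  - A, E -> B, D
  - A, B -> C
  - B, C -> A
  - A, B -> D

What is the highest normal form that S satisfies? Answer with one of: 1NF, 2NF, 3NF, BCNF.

Candidate keys: {A}, {B, C}, {C, D}. Prime attributes: {A, B, C, D}.
Each dependency's left side is a superkey — BCNF holds.

BCNF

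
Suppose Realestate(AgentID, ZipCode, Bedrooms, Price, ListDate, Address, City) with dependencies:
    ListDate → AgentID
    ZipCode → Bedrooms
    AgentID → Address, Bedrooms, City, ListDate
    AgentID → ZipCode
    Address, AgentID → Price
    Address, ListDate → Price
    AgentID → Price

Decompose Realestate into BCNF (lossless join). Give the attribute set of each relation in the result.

Candidate keys of the original relation: {AgentID}, {ListDate}.
{Address, AgentID, Bedrooms, City, ListDate, Price, ZipCode}: {ZipCode} determines {Bedrooms, ZipCode} here but is not a superkey — split on ZipCode → Bedrooms, giving {Bedrooms, ZipCode} and {Address, AgentID, City, ListDate, Price, ZipCode}.
{Bedrooms, ZipCode} is in BCNF.
{Address, AgentID, City, ListDate, Price, ZipCode} is in BCNF.

{Address, AgentID, City, ListDate, Price, ZipCode}; {Bedrooms, ZipCode}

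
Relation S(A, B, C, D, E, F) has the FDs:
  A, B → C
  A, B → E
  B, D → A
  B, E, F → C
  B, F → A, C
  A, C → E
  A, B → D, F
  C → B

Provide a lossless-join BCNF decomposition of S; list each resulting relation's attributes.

Candidate keys of the original relation: {A, B}, {A, C}, {B, D}, {B, F}, {C, D}, {C, F}.
{A, B, C, D, E, F}: {C} determines {B, C} here but is not a superkey — split on C → B, giving {B, C} and {A, C, D, E, F}.
{B, C} is in BCNF.
{A, C, D, E, F} is in BCNF.

{A, C, D, E, F}; {B, C}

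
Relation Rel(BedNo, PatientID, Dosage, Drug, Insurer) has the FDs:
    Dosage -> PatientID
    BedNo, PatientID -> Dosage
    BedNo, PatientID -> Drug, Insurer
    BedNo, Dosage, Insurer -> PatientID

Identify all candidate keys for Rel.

{BedNo, Dosage}, {BedNo, PatientID}

No FD produces {BedNo}, so it must be in every candidate key.
{BedNo, Dosage}⁺ = {BedNo, Dosage, Drug, Insurer, PatientID}, which is every attribute, so {BedNo, Dosage} is a candidate key.
{BedNo, PatientID}⁺ = {BedNo, Dosage, Drug, Insurer, PatientID}, which is every attribute, so {BedNo, PatientID} is a candidate key.
No proper subset of any of these is a key, and no other minimal superkey exists.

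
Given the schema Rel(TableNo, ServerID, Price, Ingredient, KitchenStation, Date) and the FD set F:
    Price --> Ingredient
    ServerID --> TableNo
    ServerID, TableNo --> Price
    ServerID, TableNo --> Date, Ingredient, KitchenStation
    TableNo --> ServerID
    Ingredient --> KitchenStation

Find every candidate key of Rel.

{ServerID}, {TableNo}

{ServerID} is a candidate key since {ServerID}⁺ = {Date, Ingredient, KitchenStation, Price, ServerID, TableNo} covers every attribute.
{TableNo} is a candidate key since {TableNo}⁺ = {Date, Ingredient, KitchenStation, Price, ServerID, TableNo} covers every attribute.
These are minimal and exhaustive — every other superkey contains one of them.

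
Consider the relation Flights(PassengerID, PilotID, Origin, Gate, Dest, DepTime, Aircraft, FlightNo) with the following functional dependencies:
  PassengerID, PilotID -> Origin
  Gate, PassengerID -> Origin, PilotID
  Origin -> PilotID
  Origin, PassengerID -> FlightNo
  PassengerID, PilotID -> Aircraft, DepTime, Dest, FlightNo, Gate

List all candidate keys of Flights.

Attributes never on any right-hand side: {PassengerID} — every candidate key must contain it.
{Gate, PassengerID}⁺ = {Aircraft, DepTime, Dest, FlightNo, Gate, Origin, PassengerID, PilotID}, which is every attribute, so {Gate, PassengerID} is a candidate key.
{Origin, PassengerID}⁺ = {Aircraft, DepTime, Dest, FlightNo, Gate, Origin, PassengerID, PilotID}, which is every attribute, so {Origin, PassengerID} is a candidate key.
{PassengerID, PilotID}⁺ = {Aircraft, DepTime, Dest, FlightNo, Gate, Origin, PassengerID, PilotID}, which is every attribute, so {PassengerID, PilotID} is a candidate key.
No proper subset of any of these is a key, and no other minimal superkey exists.

{Gate, PassengerID}, {Origin, PassengerID}, {PassengerID, PilotID}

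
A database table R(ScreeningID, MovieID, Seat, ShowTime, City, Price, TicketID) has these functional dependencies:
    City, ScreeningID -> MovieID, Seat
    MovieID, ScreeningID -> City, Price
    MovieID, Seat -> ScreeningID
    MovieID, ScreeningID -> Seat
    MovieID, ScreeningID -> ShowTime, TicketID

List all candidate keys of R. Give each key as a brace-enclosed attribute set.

{City, ScreeningID}⁺ = {City, MovieID, Price, ScreeningID, Seat, ShowTime, TicketID} — all of the relation — so {City, ScreeningID} is a candidate key.
{MovieID, ScreeningID}⁺ = {City, MovieID, Price, ScreeningID, Seat, ShowTime, TicketID} — all of the relation — so {MovieID, ScreeningID} is a candidate key.
{MovieID, Seat}⁺ = {City, MovieID, Price, ScreeningID, Seat, ShowTime, TicketID} — all of the relation — so {MovieID, Seat} is a candidate key.
No proper subset of any of these is a key, and no other minimal superkey exists.

{City, ScreeningID}, {MovieID, ScreeningID}, {MovieID, Seat}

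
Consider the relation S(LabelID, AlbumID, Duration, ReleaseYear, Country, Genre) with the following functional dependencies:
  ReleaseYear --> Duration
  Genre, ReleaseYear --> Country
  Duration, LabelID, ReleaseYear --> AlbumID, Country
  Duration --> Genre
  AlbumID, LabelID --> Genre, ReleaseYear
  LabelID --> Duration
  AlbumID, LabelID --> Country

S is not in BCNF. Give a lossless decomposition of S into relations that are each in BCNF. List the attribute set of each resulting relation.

{AlbumID, LabelID, ReleaseYear}; {Country, Duration, ReleaseYear}; {Duration, Genre}

Candidate keys of the original relation: {AlbumID, LabelID}, {LabelID, ReleaseYear}.
{AlbumID, Country, Duration, Genre, LabelID, ReleaseYear}: {ReleaseYear} determines {Country, Duration, Genre, ReleaseYear} here but is not a superkey — split on ReleaseYear --> Country, Duration, Genre, giving {Country, Duration, Genre, ReleaseYear} and {AlbumID, LabelID, ReleaseYear}.
{Country, Duration, Genre, ReleaseYear}: {Duration} determines {Duration, Genre} here but is not a superkey — split on Duration --> Genre, giving {Duration, Genre} and {Country, Duration, ReleaseYear}.
{Duration, Genre} has no BCNF violation.
{Country, Duration, ReleaseYear} has no BCNF violation.
{AlbumID, LabelID, ReleaseYear} has no BCNF violation.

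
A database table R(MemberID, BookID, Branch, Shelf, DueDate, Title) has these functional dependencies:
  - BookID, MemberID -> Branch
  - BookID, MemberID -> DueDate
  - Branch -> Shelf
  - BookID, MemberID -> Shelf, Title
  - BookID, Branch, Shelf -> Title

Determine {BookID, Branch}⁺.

Start with {BookID, Branch}.
Branch -> Shelf applies; add {Shelf} → now {BookID, Branch, Shelf}.
BookID, Branch, Shelf -> Title applies; add {Title} → now {BookID, Branch, Shelf, Title}.
No further FD applies.

{BookID, Branch, Shelf, Title}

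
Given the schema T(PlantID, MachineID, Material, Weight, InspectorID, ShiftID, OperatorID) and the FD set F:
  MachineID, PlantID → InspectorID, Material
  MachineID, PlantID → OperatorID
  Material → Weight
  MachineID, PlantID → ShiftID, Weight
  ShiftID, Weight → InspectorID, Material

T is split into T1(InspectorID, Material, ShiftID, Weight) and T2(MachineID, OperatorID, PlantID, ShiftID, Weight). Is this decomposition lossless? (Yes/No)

Yes

The shared attributes are {ShiftID, Weight} and {ShiftID, Weight}⁺ = {InspectorID, Material, ShiftID, Weight}.
This includes all of T1, so the common attributes are a superkey of T1 — the join is lossless.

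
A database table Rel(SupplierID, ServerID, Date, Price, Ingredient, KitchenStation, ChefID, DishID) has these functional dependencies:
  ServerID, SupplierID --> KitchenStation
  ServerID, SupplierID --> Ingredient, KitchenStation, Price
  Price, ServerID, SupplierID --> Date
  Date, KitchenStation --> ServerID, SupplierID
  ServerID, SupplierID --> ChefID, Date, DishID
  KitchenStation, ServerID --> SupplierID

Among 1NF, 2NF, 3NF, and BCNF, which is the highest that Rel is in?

BCNF

Candidate keys: {Date, KitchenStation}, {KitchenStation, ServerID}, {ServerID, SupplierID}. Prime attributes: {Date, KitchenStation, ServerID, SupplierID}.
The left-hand side of every FD is a superkey, so BCNF is satisfied.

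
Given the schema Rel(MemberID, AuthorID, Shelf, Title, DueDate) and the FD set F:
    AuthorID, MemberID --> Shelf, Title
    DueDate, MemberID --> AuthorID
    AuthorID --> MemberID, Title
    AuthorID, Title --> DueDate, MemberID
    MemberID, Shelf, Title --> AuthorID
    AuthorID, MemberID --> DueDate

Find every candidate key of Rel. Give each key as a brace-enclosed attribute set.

{AuthorID}, {DueDate, MemberID}, {MemberID, Shelf, Title}

{AuthorID} is a candidate key since {AuthorID}⁺ = {AuthorID, DueDate, MemberID, Shelf, Title} covers every attribute.
{DueDate, MemberID} is a candidate key since {DueDate, MemberID}⁺ = {AuthorID, DueDate, MemberID, Shelf, Title} covers every attribute.
{MemberID, Shelf, Title} is a candidate key since {MemberID, Shelf, Title}⁺ = {AuthorID, DueDate, MemberID, Shelf, Title} covers every attribute.
These are minimal and exhaustive — every other superkey contains one of them.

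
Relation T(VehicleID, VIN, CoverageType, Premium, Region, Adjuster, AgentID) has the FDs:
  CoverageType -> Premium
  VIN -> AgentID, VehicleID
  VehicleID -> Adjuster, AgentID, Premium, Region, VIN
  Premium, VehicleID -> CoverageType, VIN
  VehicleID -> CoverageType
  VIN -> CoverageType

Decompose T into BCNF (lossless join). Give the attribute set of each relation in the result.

Candidate keys of the original relation: {VIN}, {VehicleID}.
In {Adjuster, AgentID, CoverageType, Premium, Region, VIN, VehicleID}, {CoverageType} is not a superkey ({CoverageType}⁺ restricted to this set is {CoverageType, Premium}), so split on CoverageType -> Premium into {CoverageType, Premium} and {Adjuster, AgentID, CoverageType, Region, VIN, VehicleID}.
{CoverageType, Premium} has no BCNF violation.
{Adjuster, AgentID, CoverageType, Region, VIN, VehicleID} has no BCNF violation.

{Adjuster, AgentID, CoverageType, Region, VIN, VehicleID}; {CoverageType, Premium}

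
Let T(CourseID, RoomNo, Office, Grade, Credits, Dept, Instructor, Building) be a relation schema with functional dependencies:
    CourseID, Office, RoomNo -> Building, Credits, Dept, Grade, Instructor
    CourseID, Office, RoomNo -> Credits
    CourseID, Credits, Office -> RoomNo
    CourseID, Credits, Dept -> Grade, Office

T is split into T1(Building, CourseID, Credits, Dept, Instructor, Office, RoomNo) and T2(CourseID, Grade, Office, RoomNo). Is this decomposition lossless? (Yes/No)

T1 ∩ T2 = {CourseID, Office, RoomNo}; its closure under F is {Building, CourseID, Credits, Dept, Grade, Instructor, Office, RoomNo}.
This includes all of T1, so the common attributes are a superkey of T1 — the join is lossless.

Yes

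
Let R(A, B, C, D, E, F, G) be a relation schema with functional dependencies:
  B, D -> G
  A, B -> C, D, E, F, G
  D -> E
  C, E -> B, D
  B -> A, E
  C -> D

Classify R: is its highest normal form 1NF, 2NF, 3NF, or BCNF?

2NF

Candidate keys: {B}, {C}. Prime attributes: {B, C}.
D -> E breaks BCNF: {D}⁺ = {D, E}, so {D} is not a superkey.
D -> E determines the non-prime attribute {E} from a non-superkey — 3NF is violated.
With only single-attribute keys there can be no partial dependency, so 2NF holds.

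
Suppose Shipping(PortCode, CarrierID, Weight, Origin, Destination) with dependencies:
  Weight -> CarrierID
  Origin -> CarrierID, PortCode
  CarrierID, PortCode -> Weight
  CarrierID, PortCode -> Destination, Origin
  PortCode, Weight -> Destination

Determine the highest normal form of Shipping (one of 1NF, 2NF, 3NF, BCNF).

3NF

Candidate keys: {CarrierID, PortCode}, {Origin}, {PortCode, Weight}. Prime attributes: {CarrierID, Origin, PortCode, Weight}.
Weight -> CarrierID breaks BCNF: {Weight}⁺ = {CarrierID, Weight}, so {Weight} is not a superkey.
Its right-hand attributes {CarrierID} are all prime, as are those of every other non-superkey FD — the relation is in 3NF.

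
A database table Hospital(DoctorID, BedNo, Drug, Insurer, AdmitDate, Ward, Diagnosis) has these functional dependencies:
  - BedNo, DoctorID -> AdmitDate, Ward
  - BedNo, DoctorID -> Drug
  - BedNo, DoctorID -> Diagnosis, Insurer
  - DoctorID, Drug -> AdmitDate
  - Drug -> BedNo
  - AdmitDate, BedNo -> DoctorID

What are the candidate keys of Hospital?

{AdmitDate, BedNo}, {AdmitDate, Drug}, {BedNo, DoctorID}, {DoctorID, Drug}

{AdmitDate, BedNo} is a candidate key since {AdmitDate, BedNo}⁺ = {AdmitDate, BedNo, Diagnosis, DoctorID, Drug, Insurer, Ward} covers every attribute.
{AdmitDate, Drug} is a candidate key since {AdmitDate, Drug}⁺ = {AdmitDate, BedNo, Diagnosis, DoctorID, Drug, Insurer, Ward} covers every attribute.
{BedNo, DoctorID} is a candidate key since {BedNo, DoctorID}⁺ = {AdmitDate, BedNo, Diagnosis, DoctorID, Drug, Insurer, Ward} covers every attribute.
{DoctorID, Drug} is a candidate key since {DoctorID, Drug}⁺ = {AdmitDate, BedNo, Diagnosis, DoctorID, Drug, Insurer, Ward} covers every attribute.
Any other superkey properly contains one of these, so there are no further candidate keys.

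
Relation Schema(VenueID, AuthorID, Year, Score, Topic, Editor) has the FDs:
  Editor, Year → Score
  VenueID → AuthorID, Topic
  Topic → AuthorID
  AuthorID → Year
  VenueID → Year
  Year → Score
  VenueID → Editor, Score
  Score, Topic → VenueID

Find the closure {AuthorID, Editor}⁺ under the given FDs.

{AuthorID, Editor, Score, Year}

Start with {AuthorID, Editor}.
AuthorID → Year applies; add {Year} → now {AuthorID, Editor, Year}.
Year → Score applies; add {Score} → now {AuthorID, Editor, Score, Year}.
No further FD applies.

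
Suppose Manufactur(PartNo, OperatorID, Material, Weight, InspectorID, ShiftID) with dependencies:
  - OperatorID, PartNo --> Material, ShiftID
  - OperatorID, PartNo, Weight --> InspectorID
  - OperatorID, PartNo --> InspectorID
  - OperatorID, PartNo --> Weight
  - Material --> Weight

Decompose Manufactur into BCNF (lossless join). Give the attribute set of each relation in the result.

{InspectorID, Material, OperatorID, PartNo, ShiftID}; {Material, Weight}

Candidate key of the original relation: {OperatorID, PartNo}.
In {InspectorID, Material, OperatorID, PartNo, ShiftID, Weight}, {Material} is not a superkey ({Material}⁺ restricted to this set is {Material, Weight}), so split on Material --> Weight into {Material, Weight} and {InspectorID, Material, OperatorID, PartNo, ShiftID}.
{Material, Weight}: every determinant is a superkey — BCNF.
{InspectorID, Material, OperatorID, PartNo, ShiftID}: every determinant is a superkey — BCNF.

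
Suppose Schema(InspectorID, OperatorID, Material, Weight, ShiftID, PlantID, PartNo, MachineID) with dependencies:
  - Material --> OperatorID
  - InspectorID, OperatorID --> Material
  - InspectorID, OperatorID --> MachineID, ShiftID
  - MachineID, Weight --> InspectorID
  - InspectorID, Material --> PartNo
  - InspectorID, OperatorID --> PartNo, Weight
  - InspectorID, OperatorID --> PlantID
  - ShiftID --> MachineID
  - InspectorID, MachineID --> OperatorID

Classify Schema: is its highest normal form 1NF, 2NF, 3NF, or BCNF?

Candidate keys: {InspectorID, MachineID}, {InspectorID, Material}, {InspectorID, OperatorID}, {InspectorID, ShiftID}, {MachineID, Weight}, {ShiftID, Weight}. Prime attributes: {InspectorID, MachineID, Material, OperatorID, ShiftID, Weight}.
For Material --> OperatorID we have {Material}⁺ = {Material, OperatorID}; {Material} is not a superkey, so BCNF fails.
But every attribute on its right side ({OperatorID}) is prime, and the same holds for every other non-superkey FD, so 3NF still holds.

3NF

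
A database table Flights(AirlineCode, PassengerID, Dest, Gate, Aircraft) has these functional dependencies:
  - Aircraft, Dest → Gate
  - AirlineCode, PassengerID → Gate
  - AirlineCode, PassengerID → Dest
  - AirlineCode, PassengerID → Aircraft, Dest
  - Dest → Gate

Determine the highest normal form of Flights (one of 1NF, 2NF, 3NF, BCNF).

Candidate key: {AirlineCode, PassengerID}. Prime attributes: {AirlineCode, PassengerID}.
Aircraft, Dest → Gate breaks BCNF: {Aircraft, Dest}⁺ = {Aircraft, Dest, Gate}, so {Aircraft, Dest} is not a superkey.
Aircraft, Dest → Gate determines the non-prime attribute {Gate} from a non-superkey — 3NF is violated.
No non-prime attribute depends on a proper subset of any candidate key, so 2NF holds.

2NF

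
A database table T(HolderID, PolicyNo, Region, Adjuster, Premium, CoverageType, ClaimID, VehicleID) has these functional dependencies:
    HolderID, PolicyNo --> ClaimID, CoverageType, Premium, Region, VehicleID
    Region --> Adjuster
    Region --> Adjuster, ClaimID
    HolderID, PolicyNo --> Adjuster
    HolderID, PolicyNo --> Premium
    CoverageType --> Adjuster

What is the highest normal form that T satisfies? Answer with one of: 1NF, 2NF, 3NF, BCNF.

2NF

Candidate key: {HolderID, PolicyNo}. Prime attributes: {HolderID, PolicyNo}.
Region --> Adjuster: {Region}⁺ = {Adjuster, ClaimID, Region}, which is not all of the attributes, so the left side is not a superkey — BCNF is violated.
Region --> Adjuster determines the non-prime attribute {Adjuster} from a non-superkey — 3NF is violated.
No non-prime attribute depends on a proper subset of any candidate key, so 2NF holds.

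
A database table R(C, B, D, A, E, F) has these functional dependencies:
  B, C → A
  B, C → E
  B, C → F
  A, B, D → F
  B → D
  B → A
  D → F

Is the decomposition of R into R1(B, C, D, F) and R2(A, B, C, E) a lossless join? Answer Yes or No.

Yes

The shared attributes are {B, C} and {B, C}⁺ = {A, B, C, D, E, F}.
R1 is contained in that closure, so R1 ∩ R2 → R1 holds and the join is lossless.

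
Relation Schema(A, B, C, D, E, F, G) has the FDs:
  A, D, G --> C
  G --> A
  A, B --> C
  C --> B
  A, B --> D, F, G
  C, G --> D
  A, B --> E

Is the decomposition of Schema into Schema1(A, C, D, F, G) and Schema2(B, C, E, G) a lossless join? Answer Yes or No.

Schema1 ∩ Schema2 = {C, G}; its closure under F is {A, B, C, D, E, F, G}.
This includes all of Schema1, so the common attributes are a superkey of Schema1 — the join is lossless.

Yes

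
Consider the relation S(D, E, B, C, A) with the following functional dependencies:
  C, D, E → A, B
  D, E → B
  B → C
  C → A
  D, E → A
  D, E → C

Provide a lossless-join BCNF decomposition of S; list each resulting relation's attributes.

Candidate key of the original relation: {D, E}.
In {A, B, C, D, E}, {B} is not a superkey ({B}⁺ restricted to this set is {A, B, C}), so split on B → A, C into {A, B, C} and {B, D, E}.
In {A, B, C}, {C} is not a superkey ({C}⁺ restricted to this set is {A, C}), so split on C → A into {A, C} and {B, C}.
{A, C}: every determinant is a superkey — BCNF.
{B, C}: every determinant is a superkey — BCNF.
{B, D, E}: every determinant is a superkey — BCNF.

{A, C}; {B, C}; {B, D, E}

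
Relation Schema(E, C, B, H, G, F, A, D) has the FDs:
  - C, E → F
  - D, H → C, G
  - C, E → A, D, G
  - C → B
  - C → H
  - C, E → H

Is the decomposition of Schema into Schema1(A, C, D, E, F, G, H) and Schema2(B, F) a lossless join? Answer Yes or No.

Schema1 ∩ Schema2 = {F}; its closure under F is {F}.
Neither Schema1 nor Schema2 is contained in that closure, so the decomposition is lossy.

No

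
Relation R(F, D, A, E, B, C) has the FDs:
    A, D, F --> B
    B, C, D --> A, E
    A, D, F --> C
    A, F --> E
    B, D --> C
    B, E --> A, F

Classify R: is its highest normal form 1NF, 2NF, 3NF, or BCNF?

Candidate keys: {A, D, F}, {B, D}. Prime attributes: {A, B, D, F}.
For A, F --> E we have {A, F}⁺ = {A, E, F}; {A, F} is not a superkey, so BCNF fails.
Because {E} is non-prime and the left side of A, F --> E is not a superkey, the relation is not in 3NF.
The proper key subset {A, F} of {A, D, F} determines non-prime {E}, so the relation is not even in 2NF.

1NF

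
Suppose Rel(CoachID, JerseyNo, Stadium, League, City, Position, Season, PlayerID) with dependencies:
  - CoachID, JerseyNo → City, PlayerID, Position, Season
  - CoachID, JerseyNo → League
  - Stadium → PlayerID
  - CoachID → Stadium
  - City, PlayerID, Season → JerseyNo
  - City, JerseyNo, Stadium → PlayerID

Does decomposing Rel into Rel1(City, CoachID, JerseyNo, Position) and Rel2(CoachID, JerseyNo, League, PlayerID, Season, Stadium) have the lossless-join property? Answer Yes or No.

Common attributes: {CoachID, JerseyNo}; their closure is {City, CoachID, JerseyNo, League, PlayerID, Position, Season, Stadium}.
This includes all of Rel1, so the common attributes are a superkey of Rel1 — the join is lossless.

Yes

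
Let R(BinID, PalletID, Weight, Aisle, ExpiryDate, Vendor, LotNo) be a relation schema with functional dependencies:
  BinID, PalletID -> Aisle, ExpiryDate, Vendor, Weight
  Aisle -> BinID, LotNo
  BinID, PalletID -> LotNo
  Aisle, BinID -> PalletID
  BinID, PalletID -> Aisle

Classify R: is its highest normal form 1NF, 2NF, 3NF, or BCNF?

BCNF

Candidate keys: {Aisle}, {BinID, PalletID}. Prime attributes: {Aisle, BinID, PalletID}.
Each dependency's left side is a superkey — BCNF holds.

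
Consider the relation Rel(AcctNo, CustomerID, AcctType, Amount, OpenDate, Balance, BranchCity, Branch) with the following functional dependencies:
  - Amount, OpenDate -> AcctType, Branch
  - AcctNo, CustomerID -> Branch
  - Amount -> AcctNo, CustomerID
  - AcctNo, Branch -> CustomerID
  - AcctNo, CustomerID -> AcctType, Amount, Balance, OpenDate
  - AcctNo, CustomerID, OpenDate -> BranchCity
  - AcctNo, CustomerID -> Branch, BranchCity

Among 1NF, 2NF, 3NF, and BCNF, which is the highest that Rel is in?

Candidate keys: {AcctNo, Branch}, {AcctNo, CustomerID}, {Amount}. Prime attributes: {AcctNo, Amount, Branch, CustomerID}.
Every FD has a superkey on the left, so the relation is in BCNF.

BCNF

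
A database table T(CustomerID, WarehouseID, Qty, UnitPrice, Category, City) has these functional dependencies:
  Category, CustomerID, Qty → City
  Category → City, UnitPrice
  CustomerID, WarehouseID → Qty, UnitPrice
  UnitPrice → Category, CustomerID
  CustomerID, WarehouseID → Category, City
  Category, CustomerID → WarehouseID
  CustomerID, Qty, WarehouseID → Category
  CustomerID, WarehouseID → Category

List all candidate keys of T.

{Category}⁺ = {Category, City, CustomerID, Qty, UnitPrice, WarehouseID} — all of the relation — so {Category} is a candidate key.
{UnitPrice}⁺ = {Category, City, CustomerID, Qty, UnitPrice, WarehouseID} — all of the relation — so {UnitPrice} is a candidate key.
{CustomerID, WarehouseID}⁺ = {Category, City, CustomerID, Qty, UnitPrice, WarehouseID} — all of the relation — so {CustomerID, WarehouseID} is a candidate key.
Any other superkey properly contains one of these, so there are no further candidate keys.

{Category}, {CustomerID, WarehouseID}, {UnitPrice}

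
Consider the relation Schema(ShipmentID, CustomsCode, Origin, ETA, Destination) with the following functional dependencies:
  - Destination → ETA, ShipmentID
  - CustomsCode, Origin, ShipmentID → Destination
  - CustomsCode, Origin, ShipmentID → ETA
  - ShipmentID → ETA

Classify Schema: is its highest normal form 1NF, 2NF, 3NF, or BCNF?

1NF

Candidate keys: {CustomsCode, Destination, Origin}, {CustomsCode, Origin, ShipmentID}. Prime attributes: {CustomsCode, Destination, Origin, ShipmentID}.
For Destination → ETA, ShipmentID we have {Destination}⁺ = {Destination, ETA, ShipmentID}; {Destination} is not a superkey, so BCNF fails.
Destination → ETA, ShipmentID has non-prime {ETA} on the right and a non-superkey on the left, so 3NF fails.
The proper key subset {Destination} of {CustomsCode, Destination, Origin} determines non-prime {ETA}, so the relation is not even in 2NF.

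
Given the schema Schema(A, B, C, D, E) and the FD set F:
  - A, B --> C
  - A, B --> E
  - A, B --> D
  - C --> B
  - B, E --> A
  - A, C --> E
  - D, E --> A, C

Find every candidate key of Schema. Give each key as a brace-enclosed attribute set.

{A, B}⁺ = {A, B, C, D, E}, which is every attribute, so {A, B} is a candidate key.
{A, C}⁺ = {A, B, C, D, E}, which is every attribute, so {A, C} is a candidate key.
{B, E}⁺ = {A, B, C, D, E}, which is every attribute, so {B, E} is a candidate key.
{C, E}⁺ = {A, B, C, D, E}, which is every attribute, so {C, E} is a candidate key.
{D, E}⁺ = {A, B, C, D, E}, which is every attribute, so {D, E} is a candidate key.
Any other superkey properly contains one of these, so there are no further candidate keys.

{A, B}, {A, C}, {B, E}, {C, E}, {D, E}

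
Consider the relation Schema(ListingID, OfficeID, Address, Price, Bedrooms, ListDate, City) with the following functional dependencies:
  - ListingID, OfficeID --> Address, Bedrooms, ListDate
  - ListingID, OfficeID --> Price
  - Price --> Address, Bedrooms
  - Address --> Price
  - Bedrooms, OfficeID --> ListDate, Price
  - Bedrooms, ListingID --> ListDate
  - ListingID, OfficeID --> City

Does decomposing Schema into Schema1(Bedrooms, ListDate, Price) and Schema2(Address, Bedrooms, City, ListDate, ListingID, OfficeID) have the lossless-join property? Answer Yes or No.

Schema1 ∩ Schema2 = {Bedrooms, ListDate}; its closure under F is {Bedrooms, ListDate}.
The closure covers neither Schema1 nor Schema2 entirely; the join is not lossless.

No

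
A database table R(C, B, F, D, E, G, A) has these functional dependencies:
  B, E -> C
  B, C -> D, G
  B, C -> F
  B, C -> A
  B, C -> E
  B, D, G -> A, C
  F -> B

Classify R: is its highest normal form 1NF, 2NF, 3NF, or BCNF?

3NF

Candidate keys: {B, C}, {B, D, G}, {B, E}, {C, F}, {D, F, G}, {E, F}. Prime attributes: {B, C, D, E, F, G}.
For F -> B we have {F}⁺ = {B, F}; {F} is not a superkey, so BCNF fails.
Since {B} ⊆ prime attributes and every other non-superkey FD also has a prime right side, the schema is in 3NF.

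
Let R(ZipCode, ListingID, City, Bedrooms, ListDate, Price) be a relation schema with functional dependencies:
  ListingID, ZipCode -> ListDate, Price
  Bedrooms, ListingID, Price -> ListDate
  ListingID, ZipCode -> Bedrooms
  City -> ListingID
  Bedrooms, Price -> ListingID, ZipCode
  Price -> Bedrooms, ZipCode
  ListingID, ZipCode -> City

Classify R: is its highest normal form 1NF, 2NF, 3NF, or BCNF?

3NF

Candidate keys: {City, ZipCode}, {ListingID, ZipCode}, {Price}. Prime attributes: {City, ListingID, Price, ZipCode}.
For City -> ListingID we have {City}⁺ = {City, ListingID}; {City} is not a superkey, so BCNF fails.
Since {ListingID} ⊆ prime attributes and every other non-superkey FD also has a prime right side, the schema is in 3NF.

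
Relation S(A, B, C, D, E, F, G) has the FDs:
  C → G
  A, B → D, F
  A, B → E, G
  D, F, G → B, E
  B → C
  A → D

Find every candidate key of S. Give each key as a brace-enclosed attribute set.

{A, B}, {A, C, F}, {A, F, G}

{A} never appears on the right of any FD, so every key must include it.
{A, B} is a candidate key since {A, B}⁺ = {A, B, C, D, E, F, G} covers every attribute.
{A, C, F} is a candidate key since {A, C, F}⁺ = {A, B, C, D, E, F, G} covers every attribute.
{A, F, G} is a candidate key since {A, F, G}⁺ = {A, B, C, D, E, F, G} covers every attribute.
No proper subset of any of these is a key, and no other minimal superkey exists.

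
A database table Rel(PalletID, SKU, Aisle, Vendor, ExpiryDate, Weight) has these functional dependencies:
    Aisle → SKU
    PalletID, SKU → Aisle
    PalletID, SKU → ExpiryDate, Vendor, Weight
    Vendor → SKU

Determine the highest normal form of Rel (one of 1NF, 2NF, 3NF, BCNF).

3NF

Candidate keys: {Aisle, PalletID}, {PalletID, SKU}, {PalletID, Vendor}. Prime attributes: {Aisle, PalletID, SKU, Vendor}.
Aisle → SKU: {Aisle}⁺ = {Aisle, SKU}, which is not all of the attributes, so the left side is not a superkey — BCNF is violated.
But every attribute on its right side ({SKU}) is prime, and the same holds for every other non-superkey FD, so 3NF still holds.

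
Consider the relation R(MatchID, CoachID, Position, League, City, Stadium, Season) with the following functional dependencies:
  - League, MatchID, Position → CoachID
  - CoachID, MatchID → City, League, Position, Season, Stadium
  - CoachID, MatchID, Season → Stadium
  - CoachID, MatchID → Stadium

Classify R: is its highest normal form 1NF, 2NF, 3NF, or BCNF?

Candidate keys: {CoachID, MatchID}, {League, MatchID, Position}. Prime attributes: {CoachID, League, MatchID, Position}.
Every FD has a superkey on the left, so the relation is in BCNF.

BCNF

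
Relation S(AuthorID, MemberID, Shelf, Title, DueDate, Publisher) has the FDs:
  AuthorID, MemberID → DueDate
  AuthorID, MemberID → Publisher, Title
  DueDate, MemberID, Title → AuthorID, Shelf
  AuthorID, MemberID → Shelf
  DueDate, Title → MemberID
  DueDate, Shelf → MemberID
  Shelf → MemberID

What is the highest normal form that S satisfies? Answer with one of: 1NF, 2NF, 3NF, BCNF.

Candidate keys: {AuthorID, MemberID}, {AuthorID, Shelf}, {DueDate, Title}. Prime attributes: {AuthorID, DueDate, MemberID, Shelf, Title}.
DueDate, Shelf → MemberID: {DueDate, Shelf}⁺ = {DueDate, MemberID, Shelf}, which is not all of the attributes, so the left side is not a superkey — BCNF is violated.
Since {MemberID} ⊆ prime attributes and every other non-superkey FD also has a prime right side, the schema is in 3NF.

3NF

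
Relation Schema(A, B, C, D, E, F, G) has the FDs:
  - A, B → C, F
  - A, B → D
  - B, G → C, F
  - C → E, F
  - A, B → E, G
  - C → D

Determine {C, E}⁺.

{C, D, E, F}

Start with {C, E}.
C → E, F applies; add {F} → now {C, E, F}.
C → D applies; add {D} → now {C, D, E, F}.
No further FD applies.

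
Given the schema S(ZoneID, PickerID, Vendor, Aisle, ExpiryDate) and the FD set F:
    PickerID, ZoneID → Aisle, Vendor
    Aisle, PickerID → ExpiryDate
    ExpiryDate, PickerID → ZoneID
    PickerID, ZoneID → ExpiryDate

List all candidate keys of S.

{Aisle, PickerID}, {ExpiryDate, PickerID}, {PickerID, ZoneID}

Attributes never on any right-hand side: {PickerID} — every candidate key must contain it.
{Aisle, PickerID} is a candidate key since {Aisle, PickerID}⁺ = {Aisle, ExpiryDate, PickerID, Vendor, ZoneID} covers every attribute.
{ExpiryDate, PickerID} is a candidate key since {ExpiryDate, PickerID}⁺ = {Aisle, ExpiryDate, PickerID, Vendor, ZoneID} covers every attribute.
{PickerID, ZoneID} is a candidate key since {PickerID, ZoneID}⁺ = {Aisle, ExpiryDate, PickerID, Vendor, ZoneID} covers every attribute.
These are minimal and exhaustive — every other superkey contains one of them.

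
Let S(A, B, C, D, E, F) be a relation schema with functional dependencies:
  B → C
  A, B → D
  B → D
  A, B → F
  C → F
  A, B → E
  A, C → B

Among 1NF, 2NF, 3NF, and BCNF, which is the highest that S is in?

Candidate keys: {A, B}, {A, C}. Prime attributes: {A, B, C}.
For B → C we have {B}⁺ = {B, C, D, F}; {B} is not a superkey, so BCNF fails.
B → D has non-prime {D} on the right and a non-superkey on the left, so 3NF fails.
The proper key subset {B} of {A, B} determines non-prime {D, F}, so the relation is not even in 2NF.

1NF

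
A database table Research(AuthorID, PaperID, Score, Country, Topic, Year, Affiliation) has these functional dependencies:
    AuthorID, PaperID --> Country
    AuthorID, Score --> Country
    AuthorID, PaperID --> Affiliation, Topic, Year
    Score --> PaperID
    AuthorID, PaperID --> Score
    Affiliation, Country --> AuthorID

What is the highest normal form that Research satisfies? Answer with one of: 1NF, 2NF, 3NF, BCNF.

Candidate keys: {Affiliation, Country, PaperID}, {Affiliation, Country, Score}, {AuthorID, PaperID}, {AuthorID, Score}. Prime attributes: {Affiliation, AuthorID, Country, PaperID, Score}.
For Score --> PaperID we have {Score}⁺ = {PaperID, Score}; {Score} is not a superkey, so BCNF fails.
Since {PaperID} ⊆ prime attributes and every other non-superkey FD also has a prime right side, the schema is in 3NF.

3NF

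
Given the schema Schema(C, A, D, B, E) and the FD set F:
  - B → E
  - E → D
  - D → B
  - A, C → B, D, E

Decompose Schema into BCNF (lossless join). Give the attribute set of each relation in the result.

{A, B, C}; {B, D, E}

Candidate key of the original relation: {A, C}.
In {A, B, C, D, E}, {B} is not a superkey ({B}⁺ restricted to this set is {B, D, E}), so split on B → D, E into {B, D, E} and {A, B, C}.
{B, D, E} is in BCNF.
{A, B, C} is in BCNF.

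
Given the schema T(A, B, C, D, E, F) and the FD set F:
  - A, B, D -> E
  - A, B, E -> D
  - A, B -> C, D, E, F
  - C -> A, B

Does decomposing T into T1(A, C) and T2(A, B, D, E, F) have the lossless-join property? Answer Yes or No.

No

T1 ∩ T2 = {A}; its closure under F is {A}.
Neither T1 nor T2 is contained in that closure, so the decomposition is lossy.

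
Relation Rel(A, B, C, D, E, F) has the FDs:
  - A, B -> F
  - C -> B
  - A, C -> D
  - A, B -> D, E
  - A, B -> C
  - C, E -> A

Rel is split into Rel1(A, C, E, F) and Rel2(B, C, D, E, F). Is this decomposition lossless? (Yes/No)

Rel1 ∩ Rel2 = {C, E, F}; its closure under F is {A, B, C, D, E, F}.
Rel1 is contained in that closure, so Rel1 ∩ Rel2 -> Rel1 holds and the join is lossless.

Yes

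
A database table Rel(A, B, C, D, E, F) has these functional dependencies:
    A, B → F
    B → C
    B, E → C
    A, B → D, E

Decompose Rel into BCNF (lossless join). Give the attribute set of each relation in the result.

Candidate key of the original relation: {A, B}.
Within {A, B, C, D, E, F}: {B}⁺ ∩ {A, B, C, D, E, F} = {B, C}, not the whole set, so B → C violates BCNF; decompose into {B, C} and {A, B, D, E, F}.
{B, C}: every determinant is a superkey — BCNF.
{A, B, D, E, F}: every determinant is a superkey — BCNF.

{A, B, D, E, F}; {B, C}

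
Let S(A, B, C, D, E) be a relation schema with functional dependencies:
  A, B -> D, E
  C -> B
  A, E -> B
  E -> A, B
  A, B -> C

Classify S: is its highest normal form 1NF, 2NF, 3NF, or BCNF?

Candidate keys: {A, B}, {A, C}, {E}. Prime attributes: {A, B, C, E}.
C -> B breaks BCNF: {C}⁺ = {B, C}, so {C} is not a superkey.
But every attribute on its right side ({B}) is prime, and the same holds for every other non-superkey FD, so 3NF still holds.

3NF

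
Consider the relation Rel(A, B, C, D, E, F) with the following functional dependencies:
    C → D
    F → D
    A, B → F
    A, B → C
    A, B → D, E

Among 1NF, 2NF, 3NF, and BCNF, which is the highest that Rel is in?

Candidate key: {A, B}. Prime attributes: {A, B}.
For C → D we have {C}⁺ = {C, D}; {C} is not a superkey, so BCNF fails.
C → D has non-prime {D} on the right and a non-superkey on the left, so 3NF fails.
Checking every proper subset of each key, none determines a non-prime attribute — 2NF is satisfied.

2NF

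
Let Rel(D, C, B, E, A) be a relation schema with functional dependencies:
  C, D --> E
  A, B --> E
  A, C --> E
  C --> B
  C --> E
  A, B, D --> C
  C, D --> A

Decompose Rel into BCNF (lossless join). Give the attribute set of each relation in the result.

Candidate keys of the original relation: {A, B, D}, {C, D}.
Within {A, B, C, D, E}: {A, B}⁺ ∩ {A, B, C, D, E} = {A, B, E}, not the whole set, so A, B --> E violates BCNF; decompose into {A, B, E} and {A, B, C, D}.
{A, B, E}: every determinant is a superkey — BCNF.
Within {A, B, C, D}: {A, C}⁺ ∩ {A, B, C, D} = {A, B, C}, not the whole set, so A, C --> B violates BCNF; decompose into {A, B, C} and {A, C, D}.
Within {A, B, C}: {C}⁺ ∩ {A, B, C} = {B, C}, not the whole set, so C --> B violates BCNF; decompose into {B, C} and {A, C}.
{B, C}: every determinant is a superkey — BCNF.
{A, C}: every determinant is a superkey — BCNF.
{A, C, D}: every determinant is a superkey — BCNF.

{A, B, E}; {A, C, D}; {B, C}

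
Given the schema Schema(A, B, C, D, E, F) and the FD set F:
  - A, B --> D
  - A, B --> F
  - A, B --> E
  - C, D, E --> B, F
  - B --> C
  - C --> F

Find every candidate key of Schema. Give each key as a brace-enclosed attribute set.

No FD produces {A}, so it must be in every candidate key.
{A, B}⁺ = {A, B, C, D, E, F} — all of the relation — so {A, B} is a candidate key.
{A, C, D, E}⁺ = {A, B, C, D, E, F} — all of the relation — so {A, C, D, E} is a candidate key.
Any other superkey properly contains one of these, so there are no further candidate keys.

{A, B}, {A, C, D, E}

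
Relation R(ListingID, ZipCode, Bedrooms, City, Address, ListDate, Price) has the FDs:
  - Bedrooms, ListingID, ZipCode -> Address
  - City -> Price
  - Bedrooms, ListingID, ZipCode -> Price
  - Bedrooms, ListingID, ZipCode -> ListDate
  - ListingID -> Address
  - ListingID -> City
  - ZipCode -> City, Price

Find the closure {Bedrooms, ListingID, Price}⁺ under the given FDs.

Start with {Bedrooms, ListingID, Price}.
ListingID -> Address applies; add {Address} → now {Address, Bedrooms, ListingID, Price}.
ListingID -> City applies; add {City} → now {Address, Bedrooms, City, ListingID, Price}.
No further FD applies.

{Address, Bedrooms, City, ListingID, Price}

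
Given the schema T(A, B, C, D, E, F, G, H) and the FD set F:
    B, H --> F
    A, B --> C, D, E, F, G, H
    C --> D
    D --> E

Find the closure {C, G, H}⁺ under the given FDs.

{C, D, E, G, H}

Start with {C, G, H}.
C --> D applies; add {D} → now {C, D, G, H}.
D --> E applies; add {E} → now {C, D, E, G, H}.
No further FD applies.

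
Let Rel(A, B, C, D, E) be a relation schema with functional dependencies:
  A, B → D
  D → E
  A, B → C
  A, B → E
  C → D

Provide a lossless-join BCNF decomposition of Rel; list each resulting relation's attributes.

{A, B, C}; {C, D}; {D, E}

Candidate key of the original relation: {A, B}.
In {A, B, C, D, E}, {D} is not a superkey ({D}⁺ restricted to this set is {D, E}), so split on D → E into {D, E} and {A, B, C, D}.
{D, E}: every determinant is a superkey — BCNF.
In {A, B, C, D}, {C} is not a superkey ({C}⁺ restricted to this set is {C, D}), so split on C → D into {C, D} and {A, B, C}.
{C, D}: every determinant is a superkey — BCNF.
{A, B, C}: every determinant is a superkey — BCNF.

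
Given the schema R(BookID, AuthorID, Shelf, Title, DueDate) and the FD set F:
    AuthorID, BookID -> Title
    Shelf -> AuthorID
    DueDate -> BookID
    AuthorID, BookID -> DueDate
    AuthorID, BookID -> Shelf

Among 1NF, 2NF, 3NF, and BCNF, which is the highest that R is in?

3NF

Candidate keys: {AuthorID, BookID}, {AuthorID, DueDate}, {BookID, Shelf}, {DueDate, Shelf}. Prime attributes: {AuthorID, BookID, DueDate, Shelf}.
Shelf -> AuthorID: {Shelf}⁺ = {AuthorID, Shelf}, which is not all of the attributes, so the left side is not a superkey — BCNF is violated.
But every attribute on its right side ({AuthorID}) is prime, and the same holds for every other non-superkey FD, so 3NF still holds.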